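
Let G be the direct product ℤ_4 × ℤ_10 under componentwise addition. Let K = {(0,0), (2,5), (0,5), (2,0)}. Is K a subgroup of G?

Yes

|K| = 4 divides |G| = 40, consistent with Lagrange.
K contains the identity, every element's inverse is in K, and K is closed under +: it is a subgroup.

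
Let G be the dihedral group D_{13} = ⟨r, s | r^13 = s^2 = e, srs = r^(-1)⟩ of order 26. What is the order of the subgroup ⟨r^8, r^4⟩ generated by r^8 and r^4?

13

|⟨r^8⟩| = 13 and |⟨r^4⟩| = 13, so |H| is a multiple of lcm(13, 13) = 13 and divides |G| = 26.
Closing under the operation: H = {e, r, r^2, r^3, r^4, r^5, r^6, r^7, r^8, r^9, r^10, r^11, r^12}, so |H| = 13.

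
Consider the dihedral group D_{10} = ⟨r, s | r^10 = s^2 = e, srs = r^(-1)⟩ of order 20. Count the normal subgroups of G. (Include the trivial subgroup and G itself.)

7

G has 22 subgroups. Checking conjugation-invariance by order — order 1: 1/1 normal; order 2: 1/11 normal; order 4: 0/5 normal; order 5: 1/1 normal; order 10: 3/3 normal; order 20: 1/1 normal.
Total normal subgroups: 7.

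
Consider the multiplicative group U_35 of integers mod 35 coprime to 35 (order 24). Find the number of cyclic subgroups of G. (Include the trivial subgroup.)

12

A cyclic subgroup of order d is generated by each of its φ(d) elements of order d, so the cyclic subgroups of order d number (#elements of order d)/φ(d).
Cyclic subgroups by order — order 1: 1; order 2: 3; order 3: 1; order 4: 2; order 6: 3; order 12: 2.
Total: 12.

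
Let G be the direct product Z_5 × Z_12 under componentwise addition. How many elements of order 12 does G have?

An element (a,b) has order lcm(ord(a), ord(b)); count pairs with lcm equal to 12.
Enumerating gives 4 such elements.

4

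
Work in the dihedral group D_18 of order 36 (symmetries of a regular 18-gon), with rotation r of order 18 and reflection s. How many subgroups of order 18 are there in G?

3

|G| = 36 and 18 | 36, so subgroups of order 18 are possible by Lagrange.
The subgroups of order 18 are: {e, r, r^2, r^3, r^4, r^5, r^6, r^7, r^8, r^9, r^10, r^11, r^12, r^13, r^14, r^15, r^16, r^17}; {e, r^2, r^4, r^6, r^8, r^10, r^12, r^14, r^16, s, r^2s, r^4s, r^6s, r^8s, r^10s, r^12s, r^14s, r^16s}; {e, r^2, r^4, r^6, r^8, r^10, r^12, r^14, r^16, rs, r^3s, r^5s, r^7s, r^9s, r^11s, r^13s, r^15s, r^17s}.
So G has 3 subgroups of order 18.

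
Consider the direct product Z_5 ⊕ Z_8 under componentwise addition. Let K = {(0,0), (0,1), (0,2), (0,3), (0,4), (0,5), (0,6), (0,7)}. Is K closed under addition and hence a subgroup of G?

Yes

|K| = 8 divides |G| = 40, consistent with Lagrange.
K contains the identity, every element's inverse is in K, and K is closed under +: it is a subgroup.
In fact K = ⟨(0,1)⟩.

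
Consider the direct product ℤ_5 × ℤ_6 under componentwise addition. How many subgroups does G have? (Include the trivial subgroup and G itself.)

|G| = 30, so by Lagrange every subgroup order divides 30. Divisors: 1, 2, 3, 5, 6, 10, 15, 30.
Subgroups by order — order 1: 1; order 2: 1; order 3: 1; order 5: 1; order 6: 1; order 10: 1; order 15: 1; order 30: 1.
Total: 1 + 1 + 1 + 1 + 1 + 1 + 1 + 1 = 8.

8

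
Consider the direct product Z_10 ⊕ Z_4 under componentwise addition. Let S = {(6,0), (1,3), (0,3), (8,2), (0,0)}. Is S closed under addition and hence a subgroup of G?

(6,0) ∈ S but its inverse (4,0) ∉ S, so S is not a subgroup.

No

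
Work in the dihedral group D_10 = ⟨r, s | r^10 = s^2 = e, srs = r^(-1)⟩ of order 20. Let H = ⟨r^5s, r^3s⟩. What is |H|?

10

|⟨r^5s⟩| = 2 and |⟨r^3s⟩| = 2, so |H| is a multiple of lcm(2, 2) = 2 and divides |G| = 20.
Closing under the operation: H = {e, r^2, r^4, r^6, r^8, rs, r^3s, r^5s, r^7s, r^9s}, so |H| = 10.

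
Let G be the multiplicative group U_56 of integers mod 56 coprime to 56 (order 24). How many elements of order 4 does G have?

0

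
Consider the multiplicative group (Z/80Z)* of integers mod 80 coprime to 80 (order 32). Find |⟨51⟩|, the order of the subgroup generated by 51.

4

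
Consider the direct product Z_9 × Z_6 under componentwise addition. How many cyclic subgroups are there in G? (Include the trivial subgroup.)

Each element a generates a cyclic subgroup ⟨a⟩; distinct elements may generate the same one (a cyclic group of order d has φ(d) generators).
Cyclic subgroups by order — order 1: 1; order 2: 1; order 3: 4; order 6: 4; order 9: 3; order 18: 3.
Total: 16.

16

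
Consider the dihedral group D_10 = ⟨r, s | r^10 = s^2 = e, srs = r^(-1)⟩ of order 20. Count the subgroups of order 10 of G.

|G| = 20 and 10 | 20, so subgroups of order 10 are possible by Lagrange.
The subgroups of order 10 are: {e, r, r^2, r^3, r^4, r^5, r^6, r^7, r^8, r^9}; {e, r^2, r^4, r^6, r^8, s, r^2s, r^4s, r^6s, r^8s}; {e, r^2, r^4, r^6, r^8, rs, r^3s, r^5s, r^7s, r^9s}.
So G has 3 subgroups of order 10.

3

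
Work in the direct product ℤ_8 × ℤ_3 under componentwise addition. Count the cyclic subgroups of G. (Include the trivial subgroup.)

8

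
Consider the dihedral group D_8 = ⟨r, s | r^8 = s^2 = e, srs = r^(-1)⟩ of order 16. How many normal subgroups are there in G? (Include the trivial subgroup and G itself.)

7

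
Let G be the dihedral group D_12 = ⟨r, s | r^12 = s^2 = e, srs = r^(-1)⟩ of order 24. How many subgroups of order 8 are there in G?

3

|G| = 24 and 8 | 24, so subgroups of order 8 are possible by Lagrange.
The subgroups of order 8 are: {e, r^3, r^6, r^9, rs, r^4s, r^7s, r^10s}; {e, r^3, r^6, r^9, r^2s, r^5s, r^8s, r^11s}; {e, r^3, r^6, r^9, s, r^3s, r^6s, r^9s}.
So G has 3 subgroups of order 8.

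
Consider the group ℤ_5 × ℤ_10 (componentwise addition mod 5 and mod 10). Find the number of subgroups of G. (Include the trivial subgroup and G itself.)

16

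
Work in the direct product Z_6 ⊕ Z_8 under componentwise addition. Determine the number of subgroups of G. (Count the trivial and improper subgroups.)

22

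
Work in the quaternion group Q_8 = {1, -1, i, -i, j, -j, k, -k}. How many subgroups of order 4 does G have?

|G| = 8 and 4 | 8, so subgroups of order 4 are possible by Lagrange.
The subgroups of order 4 are: {1, -1, i, -i}; {1, -1, j, -j}; {1, -1, k, -k}.
So G has 3 subgroups of order 4.

3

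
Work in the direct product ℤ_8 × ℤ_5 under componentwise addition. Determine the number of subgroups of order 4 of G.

1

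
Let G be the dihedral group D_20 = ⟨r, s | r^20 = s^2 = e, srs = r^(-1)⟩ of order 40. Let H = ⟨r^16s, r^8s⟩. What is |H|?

|⟨r^16s⟩| = 2 and |⟨r^8s⟩| = 2, so |H| is a multiple of lcm(2, 2) = 2 and divides |G| = 40.
Closing under the operation: H = {e, r^4, r^8, r^12, r^16, s, r^4s, r^8s, r^12s, r^16s}, so |H| = 10.

10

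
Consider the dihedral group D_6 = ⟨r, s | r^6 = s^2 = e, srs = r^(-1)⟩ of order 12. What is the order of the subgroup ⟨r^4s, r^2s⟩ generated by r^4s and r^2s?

6

|⟨r^4s⟩| = 2 and |⟨r^2s⟩| = 2, so |H| is a multiple of lcm(2, 2) = 2 and divides |G| = 12.
Closing under the operation: H = {e, r^2, r^4, s, r^2s, r^4s}, so |H| = 6.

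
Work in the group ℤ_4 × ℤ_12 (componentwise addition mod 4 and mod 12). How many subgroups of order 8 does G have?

3

|G| = 48 and 8 | 48, so subgroups of order 8 are possible by Lagrange.
The subgroups of order 8 are: {(0,0), (0,3), (0,6), (0,9), (2,0), (2,3), (2,6), (2,9)}; {(0,0), (0,6), (1,0), (1,6), (2,0), (2,6), (3,0), (3,6)}; {(0,0), (0,6), (1,3), (1,9), (2,0), (2,6), (3,3), (3,9)}.
So G has 3 subgroups of order 8.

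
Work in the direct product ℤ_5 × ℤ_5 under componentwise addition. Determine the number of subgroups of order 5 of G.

|G| = 25 and 5 | 25, so subgroups of order 5 are possible by Lagrange.
The subgroups of order 5 are: {(0,0), (0,1), (0,2), (0,3), (0,4)}; {(0,0), (1,0), (2,0), (3,0), (4,0)}; {(0,0), (1,1), (2,2), (3,3), (4,4)}; {(0,0), (1,2), (2,4), (3,1), (4,3)}; … (6 in all).
So G has 6 subgroups of order 5.

6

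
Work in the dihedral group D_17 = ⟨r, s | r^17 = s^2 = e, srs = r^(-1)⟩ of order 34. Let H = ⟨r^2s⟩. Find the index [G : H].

17

|⟨r^2s⟩| = 2 and |G| = 34.
By Lagrange, [G : H] = |G|/|H| = 34/2 = 17.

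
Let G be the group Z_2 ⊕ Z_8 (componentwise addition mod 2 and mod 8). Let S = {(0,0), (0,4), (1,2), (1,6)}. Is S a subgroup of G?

|S| = 4 divides |G| = 16, consistent with Lagrange.
S contains the identity, every element's inverse is in S, and S is closed under +: it is a subgroup.
In fact S = ⟨(1,6)⟩.

Yes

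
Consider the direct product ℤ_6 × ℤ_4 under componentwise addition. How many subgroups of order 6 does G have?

3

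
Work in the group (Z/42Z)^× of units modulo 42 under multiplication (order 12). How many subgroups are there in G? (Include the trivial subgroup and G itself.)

10

|G| = 12, so by Lagrange every subgroup order divides 12. Divisors: 1, 2, 3, 4, 6, 12.
Subgroups by order — order 1: 1; order 2: 3; order 3: 1; order 4: 1; order 6: 3; order 12: 1.
Total: 1 + 3 + 1 + 1 + 3 + 1 = 10.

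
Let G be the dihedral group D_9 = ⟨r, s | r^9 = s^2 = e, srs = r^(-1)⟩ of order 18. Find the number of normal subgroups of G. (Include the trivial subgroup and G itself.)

4

G has 16 subgroups. Checking conjugation-invariance by order — order 1: 1/1 normal; order 2: 0/9 normal; order 3: 1/1 normal; order 6: 0/3 normal; order 9: 1/1 normal; order 18: 1/1 normal.
Total normal subgroups: 4.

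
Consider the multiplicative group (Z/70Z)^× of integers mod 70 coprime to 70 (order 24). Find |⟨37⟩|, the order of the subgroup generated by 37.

12

Compute successive powers of 37 mod 70: 37, 39, 43, 51, 67, 29, 23, 11, …; 37^12 ≡ 1 (mod 70).
So |⟨37⟩| = 12.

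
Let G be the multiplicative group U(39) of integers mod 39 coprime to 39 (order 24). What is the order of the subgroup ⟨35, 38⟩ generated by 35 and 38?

12

|⟨35⟩| = 6 and |⟨38⟩| = 2, so |H| is a multiple of lcm(6, 2) = 6 and divides |G| = 24.
Closing under the operation: H = {1, 4, 10, 14, 16, 17, 22, 23, 25, 29, 35, 38}, so |H| = 12.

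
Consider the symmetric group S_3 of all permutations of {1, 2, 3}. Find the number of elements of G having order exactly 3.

The elements of order 3 are: (1 2 3), (1 3 2).
That's 2.

2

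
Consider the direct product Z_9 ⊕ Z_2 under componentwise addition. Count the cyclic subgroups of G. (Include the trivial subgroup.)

6

Each element a generates a cyclic subgroup ⟨a⟩; distinct elements may generate the same one (a cyclic group of order d has φ(d) generators).
Cyclic subgroups by order — order 1: 1; order 2: 1; order 3: 1; order 6: 1; order 9: 1; order 18: 1.
Total: 6.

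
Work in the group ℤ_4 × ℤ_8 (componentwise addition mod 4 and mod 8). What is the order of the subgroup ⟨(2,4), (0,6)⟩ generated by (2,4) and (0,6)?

8

|⟨(2,4)⟩| = 2 and |⟨(0,6)⟩| = 4, so |H| is a multiple of lcm(2, 4) = 4 and divides |G| = 32.
Closing under the operation: H = {(0,0), (0,2), (0,4), (0,6), (2,0), (2,2), (2,4), (2,6)}, so |H| = 8.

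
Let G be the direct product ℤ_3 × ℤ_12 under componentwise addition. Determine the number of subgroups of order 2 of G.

1

|G| = 36 and 2 | 36, so subgroups of order 2 are possible by Lagrange.
The subgroups of order 2 are: {(0,0), (0,6)}.
So G has 1 subgroup of order 2.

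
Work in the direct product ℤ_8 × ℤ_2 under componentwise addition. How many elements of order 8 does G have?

An element (a,b) has order lcm(ord(a), ord(b)); count pairs with lcm equal to 8.
Enumerating gives 8 such elements.

8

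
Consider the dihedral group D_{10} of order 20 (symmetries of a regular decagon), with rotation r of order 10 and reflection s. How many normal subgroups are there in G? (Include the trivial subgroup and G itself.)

G has 22 subgroups. Checking conjugation-invariance by order — order 1: 1/1 normal; order 2: 1/11 normal; order 4: 0/5 normal; order 5: 1/1 normal; order 10: 3/3 normal; order 20: 1/1 normal.
Total normal subgroups: 7.

7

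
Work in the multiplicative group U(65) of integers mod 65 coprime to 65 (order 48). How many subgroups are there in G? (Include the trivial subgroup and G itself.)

30

|G| = 48, so by Lagrange every subgroup order divides 48. Divisors: 1, 2, 3, 4, 6, 8, 12, 16, 24, 48.
Subgroups by order — order 1: 1; order 2: 3; order 3: 1; order 4: 7; order 6: 3; order 8: 3; order 12: 7; order 16: 1; order 24: 3; order 48: 1.
Total: 1 + 3 + 1 + 7 + 3 + 3 + 7 + 1 + 3 + 1 = 30.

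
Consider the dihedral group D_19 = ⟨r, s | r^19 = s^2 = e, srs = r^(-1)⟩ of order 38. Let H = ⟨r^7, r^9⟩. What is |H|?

|⟨r^7⟩| = 19 and |⟨r^9⟩| = 19, so |H| is a multiple of lcm(19, 19) = 19 and divides |G| = 38.
Closing under the operation: H = {e, r, r^2, r^3, r^4, r^5, r^6, r^7, r^8, r^9, r^10, r^11, r^12, r^13, r^14, r^15, r^16, r^17, r^18}, so |H| = 19.

19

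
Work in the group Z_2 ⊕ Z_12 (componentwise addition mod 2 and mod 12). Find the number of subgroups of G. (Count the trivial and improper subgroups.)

16

|G| = 24, so by Lagrange every subgroup order divides 24. Divisors: 1, 2, 3, 4, 6, 8, 12, 24.
Subgroups by order — order 1: 1; order 2: 3; order 3: 1; order 4: 3; order 6: 3; order 8: 1; order 12: 3; order 24: 1.
Total: 1 + 3 + 1 + 3 + 3 + 1 + 3 + 1 = 16.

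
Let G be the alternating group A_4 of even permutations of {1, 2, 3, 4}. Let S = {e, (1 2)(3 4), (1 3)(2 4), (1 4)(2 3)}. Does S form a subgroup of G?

Yes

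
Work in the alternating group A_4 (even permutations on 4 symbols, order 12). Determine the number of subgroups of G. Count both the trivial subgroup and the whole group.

10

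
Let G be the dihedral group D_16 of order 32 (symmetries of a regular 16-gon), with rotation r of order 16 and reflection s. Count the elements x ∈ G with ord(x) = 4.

The elements of order 4 are: r^4, r^12.
That's 2.

2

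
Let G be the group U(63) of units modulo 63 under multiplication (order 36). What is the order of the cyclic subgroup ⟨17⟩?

6

Compute successive powers of 17 mod 63: 17, 37, 62, 46, 26, 1; 17^6 ≡ 1 (mod 63).
So |⟨17⟩| = 6.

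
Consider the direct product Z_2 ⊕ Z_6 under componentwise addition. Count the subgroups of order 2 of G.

3

|G| = 12 and 2 | 12, so subgroups of order 2 are possible by Lagrange.
The subgroups of order 2 are: {(0,0), (0,3)}; {(0,0), (1,0)}; {(0,0), (1,3)}.
So G has 3 subgroups of order 2.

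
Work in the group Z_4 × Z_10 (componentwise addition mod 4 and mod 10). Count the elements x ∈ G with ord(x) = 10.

An element (a,b) has order lcm(ord(a), ord(b)); count pairs with lcm equal to 10.
Enumerating gives 12 such elements.

12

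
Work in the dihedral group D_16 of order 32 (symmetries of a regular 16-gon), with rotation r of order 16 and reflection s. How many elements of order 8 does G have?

The elements of order 8 are: r^2, r^6, r^10, r^14.
That's 4.

4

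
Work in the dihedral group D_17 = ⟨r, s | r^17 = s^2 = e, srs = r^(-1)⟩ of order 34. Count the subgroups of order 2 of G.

|G| = 34 and 2 | 34, so subgroups of order 2 are possible by Lagrange.
The subgroups of order 2 are: {e, r^10s}; {e, r^11s}; {e, r^12s}; {e, r^13s}; … (17 in all).
So G has 17 subgroups of order 2.

17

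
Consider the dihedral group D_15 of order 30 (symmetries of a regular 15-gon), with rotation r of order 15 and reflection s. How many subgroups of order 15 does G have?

|G| = 30 and 15 | 30, so subgroups of order 15 are possible by Lagrange.
The subgroups of order 15 are: {e, r, r^2, r^3, r^4, r^5, r^6, r^7, r^8, r^9, r^10, r^11, r^12, r^13, r^14}.
So G has 1 subgroup of order 15.

1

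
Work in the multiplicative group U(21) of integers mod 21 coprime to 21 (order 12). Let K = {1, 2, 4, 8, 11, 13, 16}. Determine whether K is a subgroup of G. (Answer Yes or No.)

|K| = 7 does not divide |G| = 12, so by Lagrange K is not a subgroup.

No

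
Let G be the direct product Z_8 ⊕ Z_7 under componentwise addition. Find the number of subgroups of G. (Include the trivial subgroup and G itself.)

8

|G| = 56, so by Lagrange every subgroup order divides 56. Divisors: 1, 2, 4, 7, 8, 14, 28, 56.
Subgroups by order — order 1: 1; order 2: 1; order 4: 1; order 7: 1; order 8: 1; order 14: 1; order 28: 1; order 56: 1.
Total: 1 + 1 + 1 + 1 + 1 + 1 + 1 + 1 = 8.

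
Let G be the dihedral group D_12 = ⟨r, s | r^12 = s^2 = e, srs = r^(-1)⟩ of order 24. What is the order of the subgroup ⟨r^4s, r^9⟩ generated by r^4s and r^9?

|⟨r^4s⟩| = 2 and |⟨r^9⟩| = 4, so |H| is a multiple of lcm(2, 4) = 4 and divides |G| = 24.
Closing under the operation: H = {e, r^3, r^6, r^9, rs, r^4s, r^7s, r^10s}, so |H| = 8.

8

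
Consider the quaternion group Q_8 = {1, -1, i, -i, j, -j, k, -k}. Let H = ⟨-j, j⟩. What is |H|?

|⟨-j⟩| = 4 and |⟨j⟩| = 4, so |H| is a multiple of lcm(4, 4) = 4 and divides |G| = 8.
Closing under the operation: H = {1, -1, j, -j}, so |H| = 4.

4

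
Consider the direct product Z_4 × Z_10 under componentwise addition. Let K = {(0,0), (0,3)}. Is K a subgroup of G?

(0,3) ∈ K but its inverse (0,7) ∉ K, so K is not a subgroup.

No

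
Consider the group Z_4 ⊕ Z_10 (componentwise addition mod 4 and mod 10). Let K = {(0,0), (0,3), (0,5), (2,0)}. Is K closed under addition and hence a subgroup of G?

(0,3) ∈ K but its inverse (0,7) ∉ K, so K is not a subgroup.

No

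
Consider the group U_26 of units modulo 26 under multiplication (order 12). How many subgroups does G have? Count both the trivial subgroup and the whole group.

6

|G| = 12, so by Lagrange every subgroup order divides 12. Divisors: 1, 2, 3, 4, 6, 12.
Subgroups by order — order 1: 1; order 2: 1; order 3: 1; order 4: 1; order 6: 1; order 12: 1.
Total: 1 + 1 + 1 + 1 + 1 + 1 = 6.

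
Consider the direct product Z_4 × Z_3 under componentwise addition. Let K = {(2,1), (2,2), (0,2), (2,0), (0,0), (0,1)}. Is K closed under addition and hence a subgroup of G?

Yes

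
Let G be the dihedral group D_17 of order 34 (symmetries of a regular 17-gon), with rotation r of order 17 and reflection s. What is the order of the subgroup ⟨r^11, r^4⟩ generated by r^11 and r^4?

|⟨r^11⟩| = 17 and |⟨r^4⟩| = 17, so |H| is a multiple of lcm(17, 17) = 17 and divides |G| = 34.
Closing under the operation: H = {e, r, r^2, r^3, r^4, r^5, r^6, r^7, r^8, r^9, r^10, r^11, r^12, r^13, r^14, r^15, r^16}, so |H| = 17.

17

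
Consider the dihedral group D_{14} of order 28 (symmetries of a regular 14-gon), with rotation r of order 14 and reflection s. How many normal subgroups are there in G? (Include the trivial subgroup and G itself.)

G has 28 subgroups. Checking conjugation-invariance by order — order 1: 1/1 normal; order 2: 1/15 normal; order 4: 0/7 normal; order 7: 1/1 normal; order 14: 3/3 normal; order 28: 1/1 normal.
Total normal subgroups: 7.

7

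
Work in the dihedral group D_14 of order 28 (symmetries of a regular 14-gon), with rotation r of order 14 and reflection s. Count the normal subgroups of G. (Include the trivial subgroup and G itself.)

7

G has 28 subgroups. Checking conjugation-invariance by order — order 1: 1/1 normal; order 2: 1/15 normal; order 4: 0/7 normal; order 7: 1/1 normal; order 14: 3/3 normal; order 28: 1/1 normal.
Total normal subgroups: 7.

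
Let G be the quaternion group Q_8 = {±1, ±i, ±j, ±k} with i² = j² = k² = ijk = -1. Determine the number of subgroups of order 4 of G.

3

|G| = 8 and 4 | 8, so subgroups of order 4 are possible by Lagrange.
The subgroups of order 4 are: {1, -1, i, -i}; {1, -1, j, -j}; {1, -1, k, -k}.
So G has 3 subgroups of order 4.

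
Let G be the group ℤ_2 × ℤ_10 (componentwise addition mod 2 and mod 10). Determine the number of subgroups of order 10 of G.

3

|G| = 20 and 10 | 20, so subgroups of order 10 are possible by Lagrange.
The subgroups of order 10 are: {(0,0), (0,1), (0,2), (0,3), (0,4), (0,5), (0,6), (0,7), (0,8), (0,9)}; {(0,0), (0,2), (0,4), (0,6), (0,8), (1,0), (1,2), (1,4), (1,6), (1,8)}; {(0,0), (0,2), (0,4), (0,6), (0,8), (1,1), (1,3), (1,5), (1,7), (1,9)}.
So G has 3 subgroups of order 10.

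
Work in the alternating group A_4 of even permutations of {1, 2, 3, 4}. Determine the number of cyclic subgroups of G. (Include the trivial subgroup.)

8

A cyclic subgroup of order d is generated by each of its φ(d) elements of order d, so the cyclic subgroups of order d number (#elements of order d)/φ(d).
Cyclic subgroups by order — order 1: 1; order 2: 3; order 3: 4.
Total: 8.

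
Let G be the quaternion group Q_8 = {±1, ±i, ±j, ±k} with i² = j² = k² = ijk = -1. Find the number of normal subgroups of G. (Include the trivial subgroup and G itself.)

6

G has 6 subgroups. Checking conjugation-invariance by order — order 1: 1/1 normal; order 2: 1/1 normal; order 4: 3/3 normal; order 8: 1/1 normal.
Total normal subgroups: 6.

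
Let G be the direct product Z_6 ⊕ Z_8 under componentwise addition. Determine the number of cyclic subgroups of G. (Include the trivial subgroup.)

16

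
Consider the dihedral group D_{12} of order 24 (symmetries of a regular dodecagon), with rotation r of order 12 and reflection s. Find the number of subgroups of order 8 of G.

3

|G| = 24 and 8 | 24, so subgroups of order 8 are possible by Lagrange.
The subgroups of order 8 are: {e, r^3, r^6, r^9, rs, r^4s, r^7s, r^10s}; {e, r^3, r^6, r^9, r^2s, r^5s, r^8s, r^11s}; {e, r^3, r^6, r^9, s, r^3s, r^6s, r^9s}.
So G has 3 subgroups of order 8.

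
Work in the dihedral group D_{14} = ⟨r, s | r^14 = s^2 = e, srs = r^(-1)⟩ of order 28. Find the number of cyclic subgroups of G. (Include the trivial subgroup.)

A cyclic subgroup of order d is generated by each of its φ(d) elements of order d, so the cyclic subgroups of order d number (#elements of order d)/φ(d).
Cyclic subgroups by order — order 1: 1; order 2: 15; order 7: 1; order 14: 1.
Total: 18.

18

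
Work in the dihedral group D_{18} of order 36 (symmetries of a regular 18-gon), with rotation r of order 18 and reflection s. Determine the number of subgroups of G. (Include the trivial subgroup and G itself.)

45

|G| = 36, so by Lagrange every subgroup order divides 36. Divisors: 1, 2, 3, 4, 6, 9, 12, 18, 36.
Subgroups by order — order 1: 1; order 2: 19; order 3: 1; order 4: 9; order 6: 7; order 9: 1; order 12: 3; order 18: 3; order 36: 1.
Total: 1 + 19 + 1 + 9 + 7 + 1 + 3 + 3 + 1 = 45.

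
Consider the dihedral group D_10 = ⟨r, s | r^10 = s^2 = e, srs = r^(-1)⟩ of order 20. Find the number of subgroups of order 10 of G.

3

|G| = 20 and 10 | 20, so subgroups of order 10 are possible by Lagrange.
The subgroups of order 10 are: {e, r, r^2, r^3, r^4, r^5, r^6, r^7, r^8, r^9}; {e, r^2, r^4, r^6, r^8, s, r^2s, r^4s, r^6s, r^8s}; {e, r^2, r^4, r^6, r^8, rs, r^3s, r^5s, r^7s, r^9s}.
So G has 3 subgroups of order 10.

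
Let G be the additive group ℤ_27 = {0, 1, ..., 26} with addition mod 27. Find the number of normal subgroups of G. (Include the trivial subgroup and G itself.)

4

G is abelian, so every subgroup is normal.
G has 4 subgroups in total, hence 4 normal subgroups.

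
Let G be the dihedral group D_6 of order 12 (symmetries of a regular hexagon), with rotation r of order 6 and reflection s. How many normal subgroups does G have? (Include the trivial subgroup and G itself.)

G has 16 subgroups. Checking conjugation-invariance by order — order 1: 1/1 normal; order 2: 1/7 normal; order 3: 1/1 normal; order 4: 0/3 normal; order 6: 3/3 normal; order 12: 1/1 normal.
Total normal subgroups: 7.

7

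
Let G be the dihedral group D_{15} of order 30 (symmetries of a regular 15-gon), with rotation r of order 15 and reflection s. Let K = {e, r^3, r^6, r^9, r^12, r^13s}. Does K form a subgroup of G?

Closure fails: r^9 · r^13s = r^7s ∉ K. So K is not a subgroup.

No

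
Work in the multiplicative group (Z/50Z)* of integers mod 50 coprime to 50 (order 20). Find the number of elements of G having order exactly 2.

1

The elements of order 2 are: 49.
That's 1.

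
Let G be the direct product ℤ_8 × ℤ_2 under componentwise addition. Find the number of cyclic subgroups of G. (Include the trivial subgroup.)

8

Group the elements of G by the cyclic subgroup they generate; each cyclic subgroup of order d accounts for φ(d) elements.
Cyclic subgroups by order — order 1: 1; order 2: 3; order 4: 2; order 8: 2.
Total: 8.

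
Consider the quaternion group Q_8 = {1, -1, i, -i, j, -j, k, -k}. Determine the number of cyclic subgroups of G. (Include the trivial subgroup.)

5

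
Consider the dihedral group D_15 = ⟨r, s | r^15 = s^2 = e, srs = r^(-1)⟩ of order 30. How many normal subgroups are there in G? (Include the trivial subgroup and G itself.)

G has 28 subgroups. Checking conjugation-invariance by order — order 1: 1/1 normal; order 2: 0/15 normal; order 3: 1/1 normal; order 5: 1/1 normal; order 6: 0/5 normal; order 10: 0/3 normal; order 15: 1/1 normal; order 30: 1/1 normal.
Total normal subgroups: 5.

5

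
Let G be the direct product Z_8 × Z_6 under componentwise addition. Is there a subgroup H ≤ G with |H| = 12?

Yes

12 | 48. A subgroup of order 12 is {(0,0), (0,1), (0,2), (0,3), (0,4), (0,5), (4,0), (4,1), (4,2), (4,3), (4,4), (4,5)}.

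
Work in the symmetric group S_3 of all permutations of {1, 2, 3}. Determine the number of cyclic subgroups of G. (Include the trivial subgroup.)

5

Group the elements of G by the cyclic subgroup they generate; each cyclic subgroup of order d accounts for φ(d) elements.
Cyclic subgroups by order — order 1: 1; order 2: 3; order 3: 1.
Total: 5.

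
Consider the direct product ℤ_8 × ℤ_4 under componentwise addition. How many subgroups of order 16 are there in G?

|G| = 32 and 16 | 32, so subgroups of order 16 are possible by Lagrange.
The subgroups of order 16 are: {(0,0), (0,1), (0,2), (0,3), (2,0), (2,1), (2,2), (2,3), (4,0), (4,1), (4,2), (4,3), (6,0), (6,1), (6,2), (6,3)}; {(0,0), (0,2), (1,0), (1,2), (2,0), (2,2), (3,0), (3,2), (4,0), (4,2), (5,0), (5,2), (6,0), (6,2), (7,0), (7,2)}; {(0,0), (0,2), (1,1), (1,3), (2,0), (2,2), (3,1), (3,3), (4,0), (4,2), (5,1), (5,3), (6,0), (6,2), (7,1), (7,3)}.
So G has 3 subgroups of order 16.

3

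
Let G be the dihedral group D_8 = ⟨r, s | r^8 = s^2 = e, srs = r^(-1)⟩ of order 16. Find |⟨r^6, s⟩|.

8

|⟨r^6⟩| = 4 and |⟨s⟩| = 2, so |H| is a multiple of lcm(4, 2) = 4 and divides |G| = 16.
Closing under the operation: H = {e, r^2, r^4, r^6, s, r^2s, r^4s, r^6s}, so |H| = 8.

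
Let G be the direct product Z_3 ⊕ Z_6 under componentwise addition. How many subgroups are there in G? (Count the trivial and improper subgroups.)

|G| = 18, so by Lagrange every subgroup order divides 18. Divisors: 1, 2, 3, 6, 9, 18.
Subgroups by order — order 1: 1; order 2: 1; order 3: 4; order 6: 4; order 9: 1; order 18: 1.
Total: 1 + 1 + 4 + 4 + 1 + 1 = 12.

12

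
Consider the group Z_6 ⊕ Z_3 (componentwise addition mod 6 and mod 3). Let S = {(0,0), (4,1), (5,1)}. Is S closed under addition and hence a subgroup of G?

(5,1) ∈ S but its inverse (1,2) ∉ S, so S is not a subgroup.

No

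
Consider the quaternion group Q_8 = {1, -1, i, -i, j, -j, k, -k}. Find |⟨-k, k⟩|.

|⟨-k⟩| = 4 and |⟨k⟩| = 4, so |H| is a multiple of lcm(4, 4) = 4 and divides |G| = 8.
Closing under the operation: H = {1, -1, k, -k}, so |H| = 4.

4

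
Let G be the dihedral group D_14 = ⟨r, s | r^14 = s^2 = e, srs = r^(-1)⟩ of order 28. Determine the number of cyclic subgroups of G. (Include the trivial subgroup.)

Each element a generates a cyclic subgroup ⟨a⟩; distinct elements may generate the same one (a cyclic group of order d has φ(d) generators).
Cyclic subgroups by order — order 1: 1; order 2: 15; order 7: 1; order 14: 1.
Total: 18.

18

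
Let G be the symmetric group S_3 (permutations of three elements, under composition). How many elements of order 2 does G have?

3

The elements of order 2 are: (2 3), (1 2), (1 3).
That's 3.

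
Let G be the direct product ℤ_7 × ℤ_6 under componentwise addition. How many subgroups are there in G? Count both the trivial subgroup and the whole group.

8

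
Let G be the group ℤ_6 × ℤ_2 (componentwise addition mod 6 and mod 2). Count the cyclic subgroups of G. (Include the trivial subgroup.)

8

Each element a generates a cyclic subgroup ⟨a⟩; distinct elements may generate the same one (a cyclic group of order d has φ(d) generators).
Cyclic subgroups by order — order 1: 1; order 2: 3; order 3: 1; order 6: 3.
Total: 8.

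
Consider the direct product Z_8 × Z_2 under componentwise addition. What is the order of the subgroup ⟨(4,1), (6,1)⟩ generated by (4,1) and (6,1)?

8

|⟨(4,1)⟩| = 2 and |⟨(6,1)⟩| = 4, so |H| is a multiple of lcm(2, 4) = 4 and divides |G| = 16.
Closing under the operation: H = {(0,0), (0,1), (2,0), (2,1), (4,0), (4,1), (6,0), (6,1)}, so |H| = 8.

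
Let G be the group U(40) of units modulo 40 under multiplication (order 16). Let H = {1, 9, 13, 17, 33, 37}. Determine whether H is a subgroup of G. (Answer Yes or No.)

|H| = 6 does not divide |G| = 16, so by Lagrange H is not a subgroup.

No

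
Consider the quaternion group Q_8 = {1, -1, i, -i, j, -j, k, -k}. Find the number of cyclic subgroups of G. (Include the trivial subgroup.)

Group the elements of G by the cyclic subgroup they generate; each cyclic subgroup of order d accounts for φ(d) elements.
Cyclic subgroups by order — order 1: 1; order 2: 1; order 4: 3.
Total: 5.

5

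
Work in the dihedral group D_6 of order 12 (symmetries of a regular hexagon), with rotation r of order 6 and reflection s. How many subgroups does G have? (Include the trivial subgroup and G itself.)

|G| = 12, so by Lagrange every subgroup order divides 12. Divisors: 1, 2, 3, 4, 6, 12.
Subgroups by order — order 1: 1; order 2: 7; order 3: 1; order 4: 3; order 6: 3; order 12: 1.
Total: 1 + 7 + 1 + 3 + 3 + 1 = 16.

16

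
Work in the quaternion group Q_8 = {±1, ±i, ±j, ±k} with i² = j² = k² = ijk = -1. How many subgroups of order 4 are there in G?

|G| = 8 and 4 | 8, so subgroups of order 4 are possible by Lagrange.
The subgroups of order 4 are: {1, -1, i, -i}; {1, -1, j, -j}; {1, -1, k, -k}.
So G has 3 subgroups of order 4.

3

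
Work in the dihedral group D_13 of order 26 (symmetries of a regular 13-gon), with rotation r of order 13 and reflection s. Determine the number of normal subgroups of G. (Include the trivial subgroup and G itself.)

G has 16 subgroups. Checking conjugation-invariance by order — order 1: 1/1 normal; order 2: 0/13 normal; order 13: 1/1 normal; order 26: 1/1 normal.
Total normal subgroups: 3.

3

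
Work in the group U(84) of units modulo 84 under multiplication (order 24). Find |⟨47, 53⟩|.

12

|⟨47⟩| = 6 and |⟨53⟩| = 6, so |H| is a multiple of lcm(6, 6) = 6 and divides |G| = 24.
Closing under the operation: H = {1, 19, 25, 29, 31, 37, 47, 53, 55, 59, 65, 83}, so |H| = 12.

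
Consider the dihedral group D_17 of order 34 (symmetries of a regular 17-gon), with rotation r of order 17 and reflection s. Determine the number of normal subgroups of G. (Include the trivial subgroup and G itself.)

3

G has 20 subgroups. Checking conjugation-invariance by order — order 1: 1/1 normal; order 2: 0/17 normal; order 17: 1/1 normal; order 34: 1/1 normal.
Total normal subgroups: 3.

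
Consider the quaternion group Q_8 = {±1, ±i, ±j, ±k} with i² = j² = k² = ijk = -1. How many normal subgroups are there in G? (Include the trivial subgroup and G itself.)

6

G has 6 subgroups. Checking conjugation-invariance by order — order 1: 1/1 normal; order 2: 1/1 normal; order 4: 3/3 normal; order 8: 1/1 normal.
Total normal subgroups: 6.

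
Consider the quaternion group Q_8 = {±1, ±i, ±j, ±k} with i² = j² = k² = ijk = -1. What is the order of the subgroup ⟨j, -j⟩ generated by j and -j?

|⟨j⟩| = 4 and |⟨-j⟩| = 4, so |H| is a multiple of lcm(4, 4) = 4 and divides |G| = 8.
Closing under the operation: H = {1, -1, j, -j}, so |H| = 4.

4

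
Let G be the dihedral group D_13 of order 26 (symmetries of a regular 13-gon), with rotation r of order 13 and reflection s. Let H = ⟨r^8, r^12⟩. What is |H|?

|⟨r^8⟩| = 13 and |⟨r^12⟩| = 13, so |H| is a multiple of lcm(13, 13) = 13 and divides |G| = 26.
Closing under the operation: H = {e, r, r^2, r^3, r^4, r^5, r^6, r^7, r^8, r^9, r^10, r^11, r^12}, so |H| = 13.

13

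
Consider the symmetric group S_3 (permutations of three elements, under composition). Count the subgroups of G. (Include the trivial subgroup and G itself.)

|G| = 6, so by Lagrange every subgroup order divides 6. Divisors: 1, 2, 3, 6.
Subgroups by order — order 1: 1; order 2: 3; order 3: 1; order 6: 1.
Total: 1 + 3 + 1 + 1 = 6.

6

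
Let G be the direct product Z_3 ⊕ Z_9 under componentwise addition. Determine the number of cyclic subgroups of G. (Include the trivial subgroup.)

8

Each element a generates a cyclic subgroup ⟨a⟩; distinct elements may generate the same one (a cyclic group of order d has φ(d) generators).
Cyclic subgroups by order — order 1: 1; order 3: 4; order 9: 3.
Total: 8.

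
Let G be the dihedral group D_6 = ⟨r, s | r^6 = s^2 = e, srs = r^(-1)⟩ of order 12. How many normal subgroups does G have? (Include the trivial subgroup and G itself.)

G has 16 subgroups. Checking conjugation-invariance by order — order 1: 1/1 normal; order 2: 1/7 normal; order 3: 1/1 normal; order 4: 0/3 normal; order 6: 3/3 normal; order 12: 1/1 normal.
Total normal subgroups: 7.

7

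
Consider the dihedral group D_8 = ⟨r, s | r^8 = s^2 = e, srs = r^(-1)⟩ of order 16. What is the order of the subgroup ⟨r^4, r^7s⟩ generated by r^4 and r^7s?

4

|⟨r^4⟩| = 2 and |⟨r^7s⟩| = 2, so |H| is a multiple of lcm(2, 2) = 2 and divides |G| = 16.
Closing under the operation: H = {e, r^4, r^3s, r^7s}, so |H| = 4.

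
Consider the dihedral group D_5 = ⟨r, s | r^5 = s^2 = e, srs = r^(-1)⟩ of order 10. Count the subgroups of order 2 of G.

|G| = 10 and 2 | 10, so subgroups of order 2 are possible by Lagrange.
The subgroups of order 2 are: {e, r^2s}; {e, r^3s}; {e, r^4s}; {e, rs}; … (5 in all).
So G has 5 subgroups of order 2.

5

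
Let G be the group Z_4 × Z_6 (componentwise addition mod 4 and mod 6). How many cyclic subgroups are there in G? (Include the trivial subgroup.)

12

A cyclic subgroup of order d is generated by each of its φ(d) elements of order d, so the cyclic subgroups of order d number (#elements of order d)/φ(d).
Cyclic subgroups by order — order 1: 1; order 2: 3; order 3: 1; order 4: 2; order 6: 3; order 12: 2.
Total: 12.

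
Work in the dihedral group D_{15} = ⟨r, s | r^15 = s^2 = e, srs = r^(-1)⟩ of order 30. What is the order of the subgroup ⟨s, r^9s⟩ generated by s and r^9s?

10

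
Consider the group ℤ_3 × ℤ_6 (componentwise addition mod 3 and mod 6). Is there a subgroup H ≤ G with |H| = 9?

Yes

9 | 18. A subgroup of order 9 is {(0,0), (0,2), (0,4), (1,0), (1,2), (1,4), (2,0), (2,2), (2,4)}.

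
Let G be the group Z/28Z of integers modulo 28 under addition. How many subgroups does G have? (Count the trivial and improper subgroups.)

6

A cyclic group of order 28 has exactly one subgroup for each divisor of 28.
Divisors of 28: 1, 2, 4, 7, 14, 28.
So Z/28Z has 6 subgroups.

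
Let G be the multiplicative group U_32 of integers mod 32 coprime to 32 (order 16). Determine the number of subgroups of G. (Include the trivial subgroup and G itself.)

|G| = 16, so by Lagrange every subgroup order divides 16. Divisors: 1, 2, 4, 8, 16.
Subgroups by order — order 1: 1; order 2: 3; order 4: 3; order 8: 3; order 16: 1.
Total: 1 + 3 + 3 + 3 + 1 = 11.

11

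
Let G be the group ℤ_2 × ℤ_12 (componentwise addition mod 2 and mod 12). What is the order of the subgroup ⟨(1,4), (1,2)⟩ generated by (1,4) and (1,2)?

|⟨(1,4)⟩| = 6 and |⟨(1,2)⟩| = 6, so |H| is a multiple of lcm(6, 6) = 6 and divides |G| = 24.
Closing under the operation: H = {(0,0), (0,2), (0,4), (0,6), (0,8), (0,10), (1,0), (1,2), (1,4), (1,6), (1,8), (1,10)}, so |H| = 12.

12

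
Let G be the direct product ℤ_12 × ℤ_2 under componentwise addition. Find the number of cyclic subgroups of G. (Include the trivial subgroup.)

Each element a generates a cyclic subgroup ⟨a⟩; distinct elements may generate the same one (a cyclic group of order d has φ(d) generators).
Cyclic subgroups by order — order 1: 1; order 2: 3; order 3: 1; order 4: 2; order 6: 3; order 12: 2.
Total: 12.

12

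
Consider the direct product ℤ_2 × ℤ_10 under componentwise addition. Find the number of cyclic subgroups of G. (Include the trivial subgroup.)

Each element a generates a cyclic subgroup ⟨a⟩; distinct elements may generate the same one (a cyclic group of order d has φ(d) generators).
Cyclic subgroups by order — order 1: 1; order 2: 3; order 5: 1; order 10: 3.
Total: 8.

8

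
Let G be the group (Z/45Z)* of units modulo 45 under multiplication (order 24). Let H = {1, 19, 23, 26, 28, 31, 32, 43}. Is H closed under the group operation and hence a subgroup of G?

No

32 ∈ H but its inverse 38 ∉ H, so H is not a subgroup.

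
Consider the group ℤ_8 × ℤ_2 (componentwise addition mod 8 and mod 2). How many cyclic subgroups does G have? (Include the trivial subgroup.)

Group the elements of G by the cyclic subgroup they generate; each cyclic subgroup of order d accounts for φ(d) elements.
Cyclic subgroups by order — order 1: 1; order 2: 3; order 4: 2; order 8: 2.
Total: 8.

8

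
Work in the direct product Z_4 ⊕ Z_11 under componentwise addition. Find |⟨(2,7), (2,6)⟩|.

22

|⟨(2,7)⟩| = 22 and |⟨(2,6)⟩| = 22, so |H| is a multiple of lcm(22, 22) = 22 and divides |G| = 44.
Closing under the operation: H = {(0,0), (0,1), (0,2), (0,3), (0,4), (0,5), (0,6), (0,7), (0,8), (0,9), (0,10), (2,0), (2,1), (2,2), (2,3), (2,4), (2,5), (2,6), (2,7), (2,8), (2,9), (2,10)}, so |H| = 22.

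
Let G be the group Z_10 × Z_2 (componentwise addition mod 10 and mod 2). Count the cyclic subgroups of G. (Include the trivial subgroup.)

Each element a generates a cyclic subgroup ⟨a⟩; distinct elements may generate the same one (a cyclic group of order d has φ(d) generators).
Cyclic subgroups by order — order 1: 1; order 2: 3; order 5: 1; order 10: 3.
Total: 8.

8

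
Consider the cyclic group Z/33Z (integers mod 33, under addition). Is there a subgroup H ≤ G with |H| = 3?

Yes

3 | 33. A subgroup of order 3 is {0, 11, 22}.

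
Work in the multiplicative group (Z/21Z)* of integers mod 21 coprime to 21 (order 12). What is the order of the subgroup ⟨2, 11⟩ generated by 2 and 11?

6

|⟨2⟩| = 6 and |⟨11⟩| = 6, so |H| is a multiple of lcm(6, 6) = 6 and divides |G| = 12.
Closing under the operation: H = {1, 2, 4, 8, 11, 16}, so |H| = 6.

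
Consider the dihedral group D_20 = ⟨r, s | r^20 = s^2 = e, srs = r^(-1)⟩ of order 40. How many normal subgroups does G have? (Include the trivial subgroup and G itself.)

G has 48 subgroups. Checking conjugation-invariance by order — order 1: 1/1 normal; order 2: 1/21 normal; order 4: 1/11 normal; order 5: 1/1 normal; order 8: 0/5 normal; order 10: 1/5 normal; order 20: 3/3 normal; order 40: 1/1 normal.
Total normal subgroups: 9.

9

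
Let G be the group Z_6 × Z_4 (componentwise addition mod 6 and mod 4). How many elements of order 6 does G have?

An element (a,b) has order lcm(ord(a), ord(b)); count pairs with lcm equal to 6.
Enumerating gives 6 such elements.

6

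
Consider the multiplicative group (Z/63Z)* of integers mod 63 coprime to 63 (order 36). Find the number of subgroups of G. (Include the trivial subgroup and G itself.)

30

|G| = 36, so by Lagrange every subgroup order divides 36. Divisors: 1, 2, 3, 4, 6, 9, 12, 18, 36.
Subgroups by order — order 1: 1; order 2: 3; order 3: 4; order 4: 1; order 6: 12; order 9: 1; order 12: 4; order 18: 3; order 36: 1.
Total: 1 + 3 + 4 + 1 + 12 + 1 + 4 + 3 + 1 = 30.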